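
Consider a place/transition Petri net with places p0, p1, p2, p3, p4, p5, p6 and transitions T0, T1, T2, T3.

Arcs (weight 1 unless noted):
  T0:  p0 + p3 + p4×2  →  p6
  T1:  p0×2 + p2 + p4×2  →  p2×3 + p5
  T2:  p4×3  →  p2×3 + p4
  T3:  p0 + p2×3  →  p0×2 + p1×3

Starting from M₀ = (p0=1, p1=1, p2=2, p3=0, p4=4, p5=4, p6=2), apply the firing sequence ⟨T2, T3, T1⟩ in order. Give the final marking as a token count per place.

(p0=0, p1=4, p2=4, p3=0, p4=0, p5=5, p6=2)

step 1: fire T2:  (p0=1, p1=1, p2=2, p3=0, p4=4, p5=4, p6=2) → (p0=1, p1=1, p2=5, p3=0, p4=2, p5=4, p6=2)
step 2: fire T3:  (p0=1, p1=1, p2=5, p3=0, p4=2, p5=4, p6=2) → (p0=2, p1=4, p2=2, p3=0, p4=2, p5=4, p6=2)
step 3: fire T1:  (p0=2, p1=4, p2=2, p3=0, p4=2, p5=4, p6=2) → (p0=0, p1=4, p2=4, p3=0, p4=0, p5=5, p6=2)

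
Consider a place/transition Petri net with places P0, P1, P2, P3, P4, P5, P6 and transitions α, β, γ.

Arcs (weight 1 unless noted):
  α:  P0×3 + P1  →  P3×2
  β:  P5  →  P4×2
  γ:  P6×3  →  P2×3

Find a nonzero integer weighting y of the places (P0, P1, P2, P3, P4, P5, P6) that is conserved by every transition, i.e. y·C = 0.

Incidence matrix C (rows=places, cols=transitions):
        α    β    γ
   P0  -3    0    0
   P1  -1    0    0
   P2   0    0    3
   P3   2    0    0
   P4   0    2    0
   P5   0   -1    0
   P6   0    0   -3

Candidate y = [1, -3, 0, 0, 0, 0, 0]; check y·C column-wise:
  col α: 1·-3 + -3·-1 + 0·2 = 0
  col β: 1·0 + -3·0 + 0·2 + 0·-1 = 0
  col γ: 1·0 + -3·0 + 0·3 + 0·-3 = 0

y = (P0:1, P1:-3, P2:0, P3:0, P4:0, P5:0, P6:0)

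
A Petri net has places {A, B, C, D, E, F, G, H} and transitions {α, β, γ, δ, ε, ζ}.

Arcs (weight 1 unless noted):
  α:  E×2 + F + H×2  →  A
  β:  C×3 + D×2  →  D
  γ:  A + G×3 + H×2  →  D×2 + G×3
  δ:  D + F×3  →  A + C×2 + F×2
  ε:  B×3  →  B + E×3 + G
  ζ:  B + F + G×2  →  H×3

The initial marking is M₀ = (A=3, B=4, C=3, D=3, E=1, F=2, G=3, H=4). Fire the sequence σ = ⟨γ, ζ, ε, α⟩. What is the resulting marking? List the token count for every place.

(A=3, B=1, C=3, D=5, E=2, F=0, G=2, H=3)

step 1: fire γ:  (A=3, B=4, C=3, D=3, E=1, F=2, G=3, H=4) → (A=2, B=4, C=3, D=5, E=1, F=2, G=3, H=2)
step 2: fire ζ:  (A=2, B=4, C=3, D=5, E=1, F=2, G=3, H=2) → (A=2, B=3, C=3, D=5, E=1, F=1, G=1, H=5)
step 3: fire ε:  (A=2, B=3, C=3, D=5, E=1, F=1, G=1, H=5) → (A=2, B=1, C=3, D=5, E=4, F=1, G=2, H=5)
step 4: fire α:  (A=2, B=1, C=3, D=5, E=4, F=1, G=2, H=5) → (A=3, B=1, C=3, D=5, E=2, F=0, G=2, H=3)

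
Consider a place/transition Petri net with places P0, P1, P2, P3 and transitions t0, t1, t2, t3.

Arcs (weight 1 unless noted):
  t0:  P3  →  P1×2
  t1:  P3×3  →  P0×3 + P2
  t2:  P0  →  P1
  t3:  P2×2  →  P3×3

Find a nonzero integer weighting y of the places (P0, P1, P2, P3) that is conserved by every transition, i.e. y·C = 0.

y = (P0:1, P1:1, P2:3, P3:2)

Incidence matrix C (rows=places, cols=transitions):
       t0   t1   t2   t3
   P0   0    3   -1    0
   P1   2    0    1    0
   P2   0    1    0   -2
   P3  -1   -3    0    3

Candidate y = [1, 1, 3, 2]; check y·C column-wise:
  col t0: 1·0 + 1·2 + 3·0 + 2·-1 = 0
  col t1: 1·3 + 1·0 + 3·1 + 2·-3 = 0
  col t2: 1·-1 + 1·1 + 3·0 + 2·0 = 0
  col t3: 1·0 + 1·0 + 3·-2 + 2·3 = 0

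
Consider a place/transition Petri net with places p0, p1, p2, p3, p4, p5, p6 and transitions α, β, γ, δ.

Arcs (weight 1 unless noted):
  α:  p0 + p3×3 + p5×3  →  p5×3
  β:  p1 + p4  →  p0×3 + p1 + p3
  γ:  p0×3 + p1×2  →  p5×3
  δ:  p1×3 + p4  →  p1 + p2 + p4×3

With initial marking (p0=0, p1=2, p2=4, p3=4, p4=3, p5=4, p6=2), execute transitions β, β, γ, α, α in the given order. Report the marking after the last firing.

step 1: fire β:  (p0=0, p1=2, p2=4, p3=4, p4=3, p5=4, p6=2) → (p0=3, p1=2, p2=4, p3=5, p4=2, p5=4, p6=2)
step 2: fire β:  (p0=3, p1=2, p2=4, p3=5, p4=2, p5=4, p6=2) → (p0=6, p1=2, p2=4, p3=6, p4=1, p5=4, p6=2)
step 3: fire γ:  (p0=6, p1=2, p2=4, p3=6, p4=1, p5=4, p6=2) → (p0=3, p1=0, p2=4, p3=6, p4=1, p5=7, p6=2)
step 4: fire α:  (p0=3, p1=0, p2=4, p3=6, p4=1, p5=7, p6=2) → (p0=2, p1=0, p2=4, p3=3, p4=1, p5=7, p6=2)
step 5: fire α:  (p0=2, p1=0, p2=4, p3=3, p4=1, p5=7, p6=2) → (p0=1, p1=0, p2=4, p3=0, p4=1, p5=7, p6=2)

(p0=1, p1=0, p2=4, p3=0, p4=1, p5=7, p6=2)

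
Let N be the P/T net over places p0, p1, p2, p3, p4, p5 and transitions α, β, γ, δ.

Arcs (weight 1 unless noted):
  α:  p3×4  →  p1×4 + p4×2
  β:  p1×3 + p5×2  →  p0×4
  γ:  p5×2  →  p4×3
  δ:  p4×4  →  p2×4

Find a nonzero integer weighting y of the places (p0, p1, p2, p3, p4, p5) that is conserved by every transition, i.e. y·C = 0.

Incidence matrix C (rows=places, cols=transitions):
        α    β    γ    δ
   p0   0    4    0    0
   p1   4   -3    0    0
   p2   0    0    0    4
   p3  -4    0    0    0
   p4   2    0    3   -4
   p5   0   -2   -2    0

Candidate y = [3, 4, 0, 4, 0, 0]; check y·C column-wise:
  col α: 3·0 + 4·4 + 4·-4 + 0·2 = 0
  col β: 3·4 + 4·-3 + 4·0 + 0·-2 = 0
  col γ: 3·0 + 4·0 + 4·0 + 0·3 + 0·-2 = 0
  col δ: 3·0 + 4·0 + 0·4 + 4·0 + 0·-4 = 0

y = (p0:3, p1:4, p2:0, p3:4, p4:0, p5:0)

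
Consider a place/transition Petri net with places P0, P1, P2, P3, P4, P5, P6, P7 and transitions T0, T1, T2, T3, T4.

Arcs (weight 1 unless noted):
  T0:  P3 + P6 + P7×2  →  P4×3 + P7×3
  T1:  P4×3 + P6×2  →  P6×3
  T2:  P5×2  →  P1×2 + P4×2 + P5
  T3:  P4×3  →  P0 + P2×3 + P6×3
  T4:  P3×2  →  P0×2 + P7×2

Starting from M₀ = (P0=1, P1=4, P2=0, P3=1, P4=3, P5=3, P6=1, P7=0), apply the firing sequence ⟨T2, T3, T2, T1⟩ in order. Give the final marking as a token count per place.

(P0=2, P1=8, P2=3, P3=1, P4=1, P5=1, P6=5, P7=0)

step 1: fire T2:  (P0=1, P1=4, P2=0, P3=1, P4=3, P5=3, P6=1, P7=0) → (P0=1, P1=6, P2=0, P3=1, P4=5, P5=2, P6=1, P7=0)
step 2: fire T3:  (P0=1, P1=6, P2=0, P3=1, P4=5, P5=2, P6=1, P7=0) → (P0=2, P1=6, P2=3, P3=1, P4=2, P5=2, P6=4, P7=0)
step 3: fire T2:  (P0=2, P1=6, P2=3, P3=1, P4=2, P5=2, P6=4, P7=0) → (P0=2, P1=8, P2=3, P3=1, P4=4, P5=1, P6=4, P7=0)
step 4: fire T1:  (P0=2, P1=8, P2=3, P3=1, P4=4, P5=1, P6=4, P7=0) → (P0=2, P1=8, P2=3, P3=1, P4=1, P5=1, P6=5, P7=0)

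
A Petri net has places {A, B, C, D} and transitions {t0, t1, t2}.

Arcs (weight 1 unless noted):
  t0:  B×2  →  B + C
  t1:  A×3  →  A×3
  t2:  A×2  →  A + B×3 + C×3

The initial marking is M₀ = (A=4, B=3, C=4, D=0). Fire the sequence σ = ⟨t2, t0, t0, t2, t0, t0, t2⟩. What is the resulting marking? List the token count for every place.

step 1: fire t2:  (A=4, B=3, C=4, D=0) → (A=3, B=6, C=7, D=0)
step 2: fire t0:  (A=3, B=6, C=7, D=0) → (A=3, B=5, C=8, D=0)
step 3: fire t0:  (A=3, B=5, C=8, D=0) → (A=3, B=4, C=9, D=0)
step 4: fire t2:  (A=3, B=4, C=9, D=0) → (A=2, B=7, C=12, D=0)
step 5: fire t0:  (A=2, B=7, C=12, D=0) → (A=2, B=6, C=13, D=0)
step 6: fire t0:  (A=2, B=6, C=13, D=0) → (A=2, B=5, C=14, D=0)
step 7: fire t2:  (A=2, B=5, C=14, D=0) → (A=1, B=8, C=17, D=0)

(A=1, B=8, C=17, D=0)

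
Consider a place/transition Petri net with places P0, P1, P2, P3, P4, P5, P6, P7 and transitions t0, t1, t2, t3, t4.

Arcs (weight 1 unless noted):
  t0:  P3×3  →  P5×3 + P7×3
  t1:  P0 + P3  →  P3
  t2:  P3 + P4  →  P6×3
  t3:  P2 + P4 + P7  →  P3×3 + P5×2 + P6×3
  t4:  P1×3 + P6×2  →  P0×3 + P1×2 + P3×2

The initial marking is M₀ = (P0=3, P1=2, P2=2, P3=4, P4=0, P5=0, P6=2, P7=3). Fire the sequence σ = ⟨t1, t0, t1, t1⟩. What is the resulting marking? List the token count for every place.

(P0=0, P1=2, P2=2, P3=1, P4=0, P5=3, P6=2, P7=6)

step 1: fire t1:  (P0=3, P1=2, P2=2, P3=4, P4=0, P5=0, P6=2, P7=3) → (P0=2, P1=2, P2=2, P3=4, P4=0, P5=0, P6=2, P7=3)
step 2: fire t0:  (P0=2, P1=2, P2=2, P3=4, P4=0, P5=0, P6=2, P7=3) → (P0=2, P1=2, P2=2, P3=1, P4=0, P5=3, P6=2, P7=6)
step 3: fire t1:  (P0=2, P1=2, P2=2, P3=1, P4=0, P5=3, P6=2, P7=6) → (P0=1, P1=2, P2=2, P3=1, P4=0, P5=3, P6=2, P7=6)
step 4: fire t1:  (P0=1, P1=2, P2=2, P3=1, P4=0, P5=3, P6=2, P7=6) → (P0=0, P1=2, P2=2, P3=1, P4=0, P5=3, P6=2, P7=6)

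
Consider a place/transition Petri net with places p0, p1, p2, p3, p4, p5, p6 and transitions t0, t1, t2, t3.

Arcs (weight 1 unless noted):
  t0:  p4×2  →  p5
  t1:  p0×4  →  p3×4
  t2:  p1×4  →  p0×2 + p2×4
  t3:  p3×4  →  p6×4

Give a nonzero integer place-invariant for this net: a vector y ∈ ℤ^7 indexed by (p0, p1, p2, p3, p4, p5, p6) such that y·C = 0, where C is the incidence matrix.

y = (p0:0, p1:1, p2:1, p3:0, p4:0, p5:0, p6:0)

Incidence matrix C (rows=places, cols=transitions):
       t0   t1   t2   t3
   p0   0   -4    2    0
   p1   0    0   -4    0
   p2   0    0    4    0
   p3   0    4    0   -4
   p4  -2    0    0    0
   p5   1    0    0    0
   p6   0    0    0    4

Candidate y = [0, 1, 1, 0, 0, 0, 0]; check y·C column-wise:
  col t0: 1·0 + 1·0 + 0·-2 + 0·1 = 0
  col t1: 0·-4 + 1·0 + 1·0 + 0·4 = 0
  col t2: 0·2 + 1·-4 + 1·4 = 0
  col t3: 1·0 + 1·0 + 0·-4 + 0·4 = 0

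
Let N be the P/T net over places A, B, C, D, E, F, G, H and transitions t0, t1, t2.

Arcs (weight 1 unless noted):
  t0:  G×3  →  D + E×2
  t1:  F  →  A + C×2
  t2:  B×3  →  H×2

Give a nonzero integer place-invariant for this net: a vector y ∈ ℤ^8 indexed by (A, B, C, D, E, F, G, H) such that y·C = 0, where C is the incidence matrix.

Incidence matrix C (rows=places, cols=transitions):
       t0   t1   t2
    A   0    1    0
    B   0    0   -3
    C   0    2    0
    D   1    0    0
    E   2    0    0
    F   0   -1    0
    G  -3    0    0
    H   0    0    2

Candidate y = [2, 0, -1, 0, 0, 0, 0, 0]; check y·C column-wise:
  col t0: 2·0 + -1·0 + 0·1 + 0·2 + 0·-3 = 0
  col t1: 2·1 + -1·2 + 0·-1 = 0
  col t2: 2·0 + 0·-3 + -1·0 + 0·2 = 0

y = (A:2, B:0, C:-1, D:0, E:0, F:0, G:0, H:0)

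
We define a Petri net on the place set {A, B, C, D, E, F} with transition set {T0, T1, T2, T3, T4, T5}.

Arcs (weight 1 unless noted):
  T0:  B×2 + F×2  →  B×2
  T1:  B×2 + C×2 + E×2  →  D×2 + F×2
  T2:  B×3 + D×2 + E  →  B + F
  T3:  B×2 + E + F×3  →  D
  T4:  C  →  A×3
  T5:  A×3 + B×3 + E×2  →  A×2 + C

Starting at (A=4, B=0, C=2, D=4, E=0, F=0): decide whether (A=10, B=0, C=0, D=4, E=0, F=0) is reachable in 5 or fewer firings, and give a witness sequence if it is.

step 1: fire T4:  (A=4, B=0, C=2, D=4, E=0, F=0) → (A=7, B=0, C=1, D=4, E=0, F=0)
step 2: fire T4:  (A=7, B=0, C=1, D=4, E=0, F=0) → (A=10, B=0, C=0, D=4, E=0, F=0)

YES — reachable via ⟨T4, T4⟩ (2 firings)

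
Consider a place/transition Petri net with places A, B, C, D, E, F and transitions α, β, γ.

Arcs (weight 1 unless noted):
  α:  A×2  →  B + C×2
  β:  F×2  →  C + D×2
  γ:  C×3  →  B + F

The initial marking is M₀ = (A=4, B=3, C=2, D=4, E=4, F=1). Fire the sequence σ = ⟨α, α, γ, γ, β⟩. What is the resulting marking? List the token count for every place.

(A=0, B=7, C=1, D=6, E=4, F=1)

step 1: fire α:  (A=4, B=3, C=2, D=4, E=4, F=1) → (A=2, B=4, C=4, D=4, E=4, F=1)
step 2: fire α:  (A=2, B=4, C=4, D=4, E=4, F=1) → (A=0, B=5, C=6, D=4, E=4, F=1)
step 3: fire γ:  (A=0, B=5, C=6, D=4, E=4, F=1) → (A=0, B=6, C=3, D=4, E=4, F=2)
step 4: fire γ:  (A=0, B=6, C=3, D=4, E=4, F=2) → (A=0, B=7, C=0, D=4, E=4, F=3)
step 5: fire β:  (A=0, B=7, C=0, D=4, E=4, F=3) → (A=0, B=7, C=1, D=6, E=4, F=1)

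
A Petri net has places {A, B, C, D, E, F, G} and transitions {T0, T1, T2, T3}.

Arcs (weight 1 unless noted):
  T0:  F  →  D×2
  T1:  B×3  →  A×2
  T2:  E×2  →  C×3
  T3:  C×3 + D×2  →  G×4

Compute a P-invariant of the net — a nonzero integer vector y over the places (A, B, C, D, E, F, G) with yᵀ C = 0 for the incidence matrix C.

Incidence matrix C (rows=places, cols=transitions):
       T0   T1   T2   T3
    A   0    2    0    0
    B   0   -3    0    0
    C   0    0    3   -3
    D   2    0    0   -2
    E   0    0   -2    0
    F  -1    0    0    0
    G   0    0    0    4

Candidate y = [3, 2, 0, 0, 0, 0, 0]; check y·C column-wise:
  col T0: 3·0 + 2·0 + 0·2 + 0·-1 = 0
  col T1: 3·2 + 2·-3 = 0
  col T2: 3·0 + 2·0 + 0·3 + 0·-2 = 0
  col T3: 3·0 + 2·0 + 0·-3 + 0·-2 + 0·4 = 0

y = (A:3, B:2, C:0, D:0, E:0, F:0, G:0)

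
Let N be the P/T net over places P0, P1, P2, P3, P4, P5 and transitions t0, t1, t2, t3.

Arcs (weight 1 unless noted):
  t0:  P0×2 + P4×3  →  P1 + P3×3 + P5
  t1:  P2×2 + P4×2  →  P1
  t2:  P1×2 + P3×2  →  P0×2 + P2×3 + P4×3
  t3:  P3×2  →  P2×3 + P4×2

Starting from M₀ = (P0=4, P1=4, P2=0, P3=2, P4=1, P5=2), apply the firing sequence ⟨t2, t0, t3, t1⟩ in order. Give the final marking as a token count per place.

(P0=4, P1=4, P2=4, P3=1, P4=1, P5=3)

step 1: fire t2:  (P0=4, P1=4, P2=0, P3=2, P4=1, P5=2) → (P0=6, P1=2, P2=3, P3=0, P4=4, P5=2)
step 2: fire t0:  (P0=6, P1=2, P2=3, P3=0, P4=4, P5=2) → (P0=4, P1=3, P2=3, P3=3, P4=1, P5=3)
step 3: fire t3:  (P0=4, P1=3, P2=3, P3=3, P4=1, P5=3) → (P0=4, P1=3, P2=6, P3=1, P4=3, P5=3)
step 4: fire t1:  (P0=4, P1=3, P2=6, P3=1, P4=3, P5=3) → (P0=4, P1=4, P2=4, P3=1, P4=1, P5=3)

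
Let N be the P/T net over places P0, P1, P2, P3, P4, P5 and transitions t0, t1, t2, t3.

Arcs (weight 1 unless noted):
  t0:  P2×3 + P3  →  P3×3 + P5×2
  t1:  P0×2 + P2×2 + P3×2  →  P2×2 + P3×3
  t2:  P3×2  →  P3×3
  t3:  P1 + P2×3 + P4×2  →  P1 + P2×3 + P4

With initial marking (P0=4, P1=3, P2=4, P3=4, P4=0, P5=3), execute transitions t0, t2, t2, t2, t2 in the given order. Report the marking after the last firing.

(P0=4, P1=3, P2=1, P3=10, P4=0, P5=5)

step 1: fire t0:  (P0=4, P1=3, P2=4, P3=4, P4=0, P5=3) → (P0=4, P1=3, P2=1, P3=6, P4=0, P5=5)
step 2: fire t2:  (P0=4, P1=3, P2=1, P3=6, P4=0, P5=5) → (P0=4, P1=3, P2=1, P3=7, P4=0, P5=5)
step 3: fire t2:  (P0=4, P1=3, P2=1, P3=7, P4=0, P5=5) → (P0=4, P1=3, P2=1, P3=8, P4=0, P5=5)
step 4: fire t2:  (P0=4, P1=3, P2=1, P3=8, P4=0, P5=5) → (P0=4, P1=3, P2=1, P3=9, P4=0, P5=5)
step 5: fire t2:  (P0=4, P1=3, P2=1, P3=9, P4=0, P5=5) → (P0=4, P1=3, P2=1, P3=10, P4=0, P5=5)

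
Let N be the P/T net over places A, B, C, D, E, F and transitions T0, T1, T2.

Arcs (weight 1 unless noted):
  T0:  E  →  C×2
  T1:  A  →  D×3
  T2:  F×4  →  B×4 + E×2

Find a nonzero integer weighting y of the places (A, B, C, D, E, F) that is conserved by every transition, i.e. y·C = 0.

Incidence matrix C (rows=places, cols=transitions):
       T0   T1   T2
    A   0   -1    0
    B   0    0    4
    C   2    0    0
    D   0    3    0
    E  -1    0    2
    F   0    0   -4

Candidate y = [3, 0, 0, 1, 0, 0]; check y·C column-wise:
  col T0: 3·0 + 0·2 + 1·0 + 0·-1 = 0
  col T1: 3·-1 + 1·3 = 0
  col T2: 3·0 + 0·4 + 1·0 + 0·2 + 0·-4 = 0

y = (A:3, B:0, C:0, D:1, E:0, F:0)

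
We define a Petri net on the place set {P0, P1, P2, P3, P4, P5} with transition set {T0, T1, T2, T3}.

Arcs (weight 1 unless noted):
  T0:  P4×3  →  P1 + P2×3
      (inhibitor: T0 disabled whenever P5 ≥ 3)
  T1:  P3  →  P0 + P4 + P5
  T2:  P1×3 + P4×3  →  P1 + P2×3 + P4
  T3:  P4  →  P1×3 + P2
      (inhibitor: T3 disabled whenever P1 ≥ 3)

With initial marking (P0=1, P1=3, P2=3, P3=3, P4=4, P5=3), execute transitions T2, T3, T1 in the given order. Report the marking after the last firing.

(P0=2, P1=4, P2=7, P3=2, P4=2, P5=4)

step 1: fire T2:  (P0=1, P1=3, P2=3, P3=3, P4=4, P5=3) → (P0=1, P1=1, P2=6, P3=3, P4=2, P5=3)
step 2: fire T3:  (P0=1, P1=1, P2=6, P3=3, P4=2, P5=3) → (P0=1, P1=4, P2=7, P3=3, P4=1, P5=3)
step 3: fire T1:  (P0=1, P1=4, P2=7, P3=3, P4=1, P5=3) → (P0=2, P1=4, P2=7, P3=2, P4=2, P5=4)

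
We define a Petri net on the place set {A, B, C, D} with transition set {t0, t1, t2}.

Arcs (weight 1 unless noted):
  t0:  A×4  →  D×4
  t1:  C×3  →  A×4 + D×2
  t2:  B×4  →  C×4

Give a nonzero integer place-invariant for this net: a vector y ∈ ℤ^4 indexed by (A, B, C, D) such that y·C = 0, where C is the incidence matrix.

y = (A:1, B:2, C:2, D:1)

Incidence matrix C (rows=places, cols=transitions):
       t0   t1   t2
    A  -4    4    0
    B   0    0   -4
    C   0   -3    4
    D   4    2    0

Candidate y = [1, 2, 2, 1]; check y·C column-wise:
  col t0: 1·-4 + 2·0 + 2·0 + 1·4 = 0
  col t1: 1·4 + 2·0 + 2·-3 + 1·2 = 0
  col t2: 1·0 + 2·-4 + 2·4 + 1·0 = 0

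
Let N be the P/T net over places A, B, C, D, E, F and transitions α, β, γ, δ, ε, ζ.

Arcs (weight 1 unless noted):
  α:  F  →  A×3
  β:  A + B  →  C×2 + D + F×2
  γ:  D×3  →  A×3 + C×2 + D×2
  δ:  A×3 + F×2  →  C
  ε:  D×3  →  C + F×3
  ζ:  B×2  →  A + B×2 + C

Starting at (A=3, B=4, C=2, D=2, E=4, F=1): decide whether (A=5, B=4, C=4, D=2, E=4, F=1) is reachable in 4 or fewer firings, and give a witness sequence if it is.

step 1: fire ζ:  (A=3, B=4, C=2, D=2, E=4, F=1) → (A=4, B=4, C=3, D=2, E=4, F=1)
step 2: fire ζ:  (A=4, B=4, C=3, D=2, E=4, F=1) → (A=5, B=4, C=4, D=2, E=4, F=1)

YES — reachable via ⟨ζ, ζ⟩ (2 firings)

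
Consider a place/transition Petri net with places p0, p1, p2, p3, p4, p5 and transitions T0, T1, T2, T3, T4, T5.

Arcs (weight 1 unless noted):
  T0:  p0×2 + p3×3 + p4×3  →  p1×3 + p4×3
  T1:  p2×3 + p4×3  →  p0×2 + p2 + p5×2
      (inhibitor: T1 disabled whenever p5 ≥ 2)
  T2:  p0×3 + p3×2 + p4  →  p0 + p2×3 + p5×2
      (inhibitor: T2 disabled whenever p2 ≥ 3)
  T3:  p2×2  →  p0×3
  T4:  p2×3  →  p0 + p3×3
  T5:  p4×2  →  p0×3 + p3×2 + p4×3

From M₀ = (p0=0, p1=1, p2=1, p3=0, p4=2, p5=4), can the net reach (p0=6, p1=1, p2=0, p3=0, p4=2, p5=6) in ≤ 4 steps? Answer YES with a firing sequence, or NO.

NO — not reachable within 4 firings

depth 0: 1 marking
depth 1: 2 markings reached so far
depth 2: 4 markings reached so far
depth 3: 9 markings reached so far
depth 4: 15 markings reached so far
target is not among the 15 markings reachable within 4 steps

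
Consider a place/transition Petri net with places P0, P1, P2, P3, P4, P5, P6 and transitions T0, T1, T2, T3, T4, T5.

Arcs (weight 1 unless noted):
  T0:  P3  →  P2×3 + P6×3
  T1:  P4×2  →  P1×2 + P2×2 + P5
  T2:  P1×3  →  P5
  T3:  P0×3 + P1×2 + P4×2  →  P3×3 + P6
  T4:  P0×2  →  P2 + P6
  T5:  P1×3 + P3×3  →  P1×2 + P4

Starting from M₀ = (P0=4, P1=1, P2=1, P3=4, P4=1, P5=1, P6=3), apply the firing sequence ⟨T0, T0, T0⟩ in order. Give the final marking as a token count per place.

step 1: fire T0:  (P0=4, P1=1, P2=1, P3=4, P4=1, P5=1, P6=3) → (P0=4, P1=1, P2=4, P3=3, P4=1, P5=1, P6=6)
step 2: fire T0:  (P0=4, P1=1, P2=4, P3=3, P4=1, P5=1, P6=6) → (P0=4, P1=1, P2=7, P3=2, P4=1, P5=1, P6=9)
step 3: fire T0:  (P0=4, P1=1, P2=7, P3=2, P4=1, P5=1, P6=9) → (P0=4, P1=1, P2=10, P3=1, P4=1, P5=1, P6=12)

(P0=4, P1=1, P2=10, P3=1, P4=1, P5=1, P6=12)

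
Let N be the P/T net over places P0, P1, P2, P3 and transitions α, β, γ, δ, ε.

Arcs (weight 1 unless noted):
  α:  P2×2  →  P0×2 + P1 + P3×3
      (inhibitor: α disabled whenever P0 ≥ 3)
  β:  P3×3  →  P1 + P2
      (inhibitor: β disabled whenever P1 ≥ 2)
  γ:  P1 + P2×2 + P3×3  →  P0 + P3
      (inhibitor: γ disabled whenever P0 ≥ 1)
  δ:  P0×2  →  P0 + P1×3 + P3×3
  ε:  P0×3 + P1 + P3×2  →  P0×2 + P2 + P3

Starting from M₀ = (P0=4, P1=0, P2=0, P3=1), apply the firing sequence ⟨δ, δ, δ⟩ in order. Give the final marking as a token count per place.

(P0=1, P1=9, P2=0, P3=10)

step 1: fire δ:  (P0=4, P1=0, P2=0, P3=1) → (P0=3, P1=3, P2=0, P3=4)
step 2: fire δ:  (P0=3, P1=3, P2=0, P3=4) → (P0=2, P1=6, P2=0, P3=7)
step 3: fire δ:  (P0=2, P1=6, P2=0, P3=7) → (P0=1, P1=9, P2=0, P3=10)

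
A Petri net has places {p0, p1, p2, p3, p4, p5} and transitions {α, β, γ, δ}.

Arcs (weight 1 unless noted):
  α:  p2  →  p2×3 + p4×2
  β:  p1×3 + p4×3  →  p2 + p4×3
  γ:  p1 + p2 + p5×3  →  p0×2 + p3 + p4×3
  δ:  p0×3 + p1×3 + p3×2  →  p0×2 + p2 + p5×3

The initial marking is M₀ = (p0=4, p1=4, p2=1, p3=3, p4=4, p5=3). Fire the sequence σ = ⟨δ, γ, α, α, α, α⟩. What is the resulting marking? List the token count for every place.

(p0=5, p1=0, p2=9, p3=2, p4=15, p5=3)

step 1: fire δ:  (p0=4, p1=4, p2=1, p3=3, p4=4, p5=3) → (p0=3, p1=1, p2=2, p3=1, p4=4, p5=6)
step 2: fire γ:  (p0=3, p1=1, p2=2, p3=1, p4=4, p5=6) → (p0=5, p1=0, p2=1, p3=2, p4=7, p5=3)
step 3: fire α:  (p0=5, p1=0, p2=1, p3=2, p4=7, p5=3) → (p0=5, p1=0, p2=3, p3=2, p4=9, p5=3)
step 4: fire α:  (p0=5, p1=0, p2=3, p3=2, p4=9, p5=3) → (p0=5, p1=0, p2=5, p3=2, p4=11, p5=3)
step 5: fire α:  (p0=5, p1=0, p2=5, p3=2, p4=11, p5=3) → (p0=5, p1=0, p2=7, p3=2, p4=13, p5=3)
step 6: fire α:  (p0=5, p1=0, p2=7, p3=2, p4=13, p5=3) → (p0=5, p1=0, p2=9, p3=2, p4=15, p5=3)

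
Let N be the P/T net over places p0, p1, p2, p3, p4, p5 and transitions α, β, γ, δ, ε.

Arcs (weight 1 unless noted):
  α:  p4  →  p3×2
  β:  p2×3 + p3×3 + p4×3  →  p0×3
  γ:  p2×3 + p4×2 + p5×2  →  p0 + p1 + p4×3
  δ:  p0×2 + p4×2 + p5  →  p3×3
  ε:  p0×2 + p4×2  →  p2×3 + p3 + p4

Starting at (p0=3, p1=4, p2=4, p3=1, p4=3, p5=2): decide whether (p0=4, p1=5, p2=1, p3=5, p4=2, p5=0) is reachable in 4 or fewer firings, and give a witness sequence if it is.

YES — reachable via ⟨α, γ, α⟩ (3 firings)

step 1: fire α:  (p0=3, p1=4, p2=4, p3=1, p4=3, p5=2) → (p0=3, p1=4, p2=4, p3=3, p4=2, p5=2)
step 2: fire γ:  (p0=3, p1=4, p2=4, p3=3, p4=2, p5=2) → (p0=4, p1=5, p2=1, p3=3, p4=3, p5=0)
step 3: fire α:  (p0=4, p1=5, p2=1, p3=3, p4=3, p5=0) → (p0=4, p1=5, p2=1, p3=5, p4=2, p5=0)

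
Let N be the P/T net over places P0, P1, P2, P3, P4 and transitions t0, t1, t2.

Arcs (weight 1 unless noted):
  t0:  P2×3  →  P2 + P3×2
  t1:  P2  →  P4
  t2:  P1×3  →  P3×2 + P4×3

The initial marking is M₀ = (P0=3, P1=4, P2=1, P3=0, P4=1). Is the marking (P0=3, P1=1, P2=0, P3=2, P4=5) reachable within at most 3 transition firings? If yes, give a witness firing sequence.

YES — reachable via ⟨t1, t2⟩ (2 firings)

step 1: fire t1:  (P0=3, P1=4, P2=1, P3=0, P4=1) → (P0=3, P1=4, P2=0, P3=0, P4=2)
step 2: fire t2:  (P0=3, P1=4, P2=0, P3=0, P4=2) → (P0=3, P1=1, P2=0, P3=2, P4=5)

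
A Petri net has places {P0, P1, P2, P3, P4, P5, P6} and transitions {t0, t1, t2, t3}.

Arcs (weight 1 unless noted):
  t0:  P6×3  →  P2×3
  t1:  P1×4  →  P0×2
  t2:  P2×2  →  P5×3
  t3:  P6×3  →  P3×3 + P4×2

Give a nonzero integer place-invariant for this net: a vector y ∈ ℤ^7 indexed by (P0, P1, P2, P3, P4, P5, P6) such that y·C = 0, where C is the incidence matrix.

Incidence matrix C (rows=places, cols=transitions):
       t0   t1   t2   t3
   P0   0    2    0    0
   P1   0   -4    0    0
   P2   3    0   -2    0
   P3   0    0    0    3
   P4   0    0    0    2
   P5   0    0    3    0
   P6  -3    0    0   -3

Candidate y = [2, 1, 0, 0, 0, 0, 0]; check y·C column-wise:
  col t0: 2·0 + 1·0 + 0·3 + 0·-3 = 0
  col t1: 2·2 + 1·-4 = 0
  col t2: 2·0 + 1·0 + 0·-2 + 0·3 = 0
  col t3: 2·0 + 1·0 + 0·3 + 0·2 + 0·-3 = 0

y = (P0:2, P1:1, P2:0, P3:0, P4:0, P5:0, P6:0)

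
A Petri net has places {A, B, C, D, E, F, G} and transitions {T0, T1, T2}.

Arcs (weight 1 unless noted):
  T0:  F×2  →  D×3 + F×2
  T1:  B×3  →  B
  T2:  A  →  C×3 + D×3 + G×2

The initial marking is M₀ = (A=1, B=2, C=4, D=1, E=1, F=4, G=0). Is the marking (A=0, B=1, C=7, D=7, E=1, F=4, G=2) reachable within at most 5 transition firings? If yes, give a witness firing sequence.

NO — not reachable within 5 firings

depth 0: 1 marking
depth 1: 3 markings reached so far
depth 2: 5 markings reached so far
depth 3: 7 markings reached so far
depth 4: 9 markings reached so far
depth 5: 11 markings reached so far
target is not among the 11 markings reachable within 5 steps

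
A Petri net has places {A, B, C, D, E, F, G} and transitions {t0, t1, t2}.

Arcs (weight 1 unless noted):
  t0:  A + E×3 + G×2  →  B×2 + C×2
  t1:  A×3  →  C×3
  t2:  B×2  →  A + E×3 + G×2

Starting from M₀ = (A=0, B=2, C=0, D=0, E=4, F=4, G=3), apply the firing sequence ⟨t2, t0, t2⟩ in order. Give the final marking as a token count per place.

step 1: fire t2:  (A=0, B=2, C=0, D=0, E=4, F=4, G=3) → (A=1, B=0, C=0, D=0, E=7, F=4, G=5)
step 2: fire t0:  (A=1, B=0, C=0, D=0, E=7, F=4, G=5) → (A=0, B=2, C=2, D=0, E=4, F=4, G=3)
step 3: fire t2:  (A=0, B=2, C=2, D=0, E=4, F=4, G=3) → (A=1, B=0, C=2, D=0, E=7, F=4, G=5)

(A=1, B=0, C=2, D=0, E=7, F=4, G=5)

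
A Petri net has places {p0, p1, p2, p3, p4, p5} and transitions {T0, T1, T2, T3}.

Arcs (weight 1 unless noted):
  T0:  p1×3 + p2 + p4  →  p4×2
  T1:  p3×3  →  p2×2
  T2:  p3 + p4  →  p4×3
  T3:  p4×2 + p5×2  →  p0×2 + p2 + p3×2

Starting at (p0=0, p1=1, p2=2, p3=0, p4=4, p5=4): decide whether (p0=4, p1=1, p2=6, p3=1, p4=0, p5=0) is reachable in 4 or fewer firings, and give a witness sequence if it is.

YES — reachable via ⟨T3, T3, T1⟩ (3 firings)

step 1: fire T3:  (p0=0, p1=1, p2=2, p3=0, p4=4, p5=4) → (p0=2, p1=1, p2=3, p3=2, p4=2, p5=2)
step 2: fire T3:  (p0=2, p1=1, p2=3, p3=2, p4=2, p5=2) → (p0=4, p1=1, p2=4, p3=4, p4=0, p5=0)
step 3: fire T1:  (p0=4, p1=1, p2=4, p3=4, p4=0, p5=0) → (p0=4, p1=1, p2=6, p3=1, p4=0, p5=0)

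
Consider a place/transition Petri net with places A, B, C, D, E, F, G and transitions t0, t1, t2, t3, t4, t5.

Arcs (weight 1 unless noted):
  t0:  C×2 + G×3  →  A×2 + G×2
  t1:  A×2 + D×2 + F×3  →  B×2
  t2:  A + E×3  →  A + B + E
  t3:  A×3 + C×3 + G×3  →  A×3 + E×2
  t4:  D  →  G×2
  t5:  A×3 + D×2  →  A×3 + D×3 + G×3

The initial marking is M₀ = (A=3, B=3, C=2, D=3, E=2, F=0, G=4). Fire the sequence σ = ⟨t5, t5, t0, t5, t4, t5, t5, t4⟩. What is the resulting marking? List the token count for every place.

step 1: fire t5:  (A=3, B=3, C=2, D=3, E=2, F=0, G=4) → (A=3, B=3, C=2, D=4, E=2, F=0, G=7)
step 2: fire t5:  (A=3, B=3, C=2, D=4, E=2, F=0, G=7) → (A=3, B=3, C=2, D=5, E=2, F=0, G=10)
step 3: fire t0:  (A=3, B=3, C=2, D=5, E=2, F=0, G=10) → (A=5, B=3, C=0, D=5, E=2, F=0, G=9)
step 4: fire t5:  (A=5, B=3, C=0, D=5, E=2, F=0, G=9) → (A=5, B=3, C=0, D=6, E=2, F=0, G=12)
step 5: fire t4:  (A=5, B=3, C=0, D=6, E=2, F=0, G=12) → (A=5, B=3, C=0, D=5, E=2, F=0, G=14)
step 6: fire t5:  (A=5, B=3, C=0, D=5, E=2, F=0, G=14) → (A=5, B=3, C=0, D=6, E=2, F=0, G=17)
step 7: fire t5:  (A=5, B=3, C=0, D=6, E=2, F=0, G=17) → (A=5, B=3, C=0, D=7, E=2, F=0, G=20)
step 8: fire t4:  (A=5, B=3, C=0, D=7, E=2, F=0, G=20) → (A=5, B=3, C=0, D=6, E=2, F=0, G=22)

(A=5, B=3, C=0, D=6, E=2, F=0, G=22)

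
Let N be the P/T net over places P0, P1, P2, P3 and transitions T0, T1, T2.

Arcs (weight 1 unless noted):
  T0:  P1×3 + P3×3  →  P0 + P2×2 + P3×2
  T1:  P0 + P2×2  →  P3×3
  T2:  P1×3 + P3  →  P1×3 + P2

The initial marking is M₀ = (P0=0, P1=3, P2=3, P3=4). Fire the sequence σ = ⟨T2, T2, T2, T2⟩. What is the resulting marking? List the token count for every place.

(P0=0, P1=3, P2=7, P3=0)

step 1: fire T2:  (P0=0, P1=3, P2=3, P3=4) → (P0=0, P1=3, P2=4, P3=3)
step 2: fire T2:  (P0=0, P1=3, P2=4, P3=3) → (P0=0, P1=3, P2=5, P3=2)
step 3: fire T2:  (P0=0, P1=3, P2=5, P3=2) → (P0=0, P1=3, P2=6, P3=1)
step 4: fire T2:  (P0=0, P1=3, P2=6, P3=1) → (P0=0, P1=3, P2=7, P3=0)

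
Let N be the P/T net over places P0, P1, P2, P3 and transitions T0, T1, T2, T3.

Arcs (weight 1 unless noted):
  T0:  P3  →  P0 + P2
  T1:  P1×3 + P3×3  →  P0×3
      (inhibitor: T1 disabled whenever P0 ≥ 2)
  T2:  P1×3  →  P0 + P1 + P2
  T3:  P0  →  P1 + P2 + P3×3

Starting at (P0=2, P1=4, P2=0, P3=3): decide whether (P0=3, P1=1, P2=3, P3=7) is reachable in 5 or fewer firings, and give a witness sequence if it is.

NO — not reachable within 5 firings

depth 0: 1 marking
depth 1: 4 markings reached so far
depth 2: 10 markings reached so far
depth 3: 19 markings reached so far
depth 4: 32 markings reached so far
depth 5: 47 markings reached so far
target is not among the 47 markings reachable within 5 steps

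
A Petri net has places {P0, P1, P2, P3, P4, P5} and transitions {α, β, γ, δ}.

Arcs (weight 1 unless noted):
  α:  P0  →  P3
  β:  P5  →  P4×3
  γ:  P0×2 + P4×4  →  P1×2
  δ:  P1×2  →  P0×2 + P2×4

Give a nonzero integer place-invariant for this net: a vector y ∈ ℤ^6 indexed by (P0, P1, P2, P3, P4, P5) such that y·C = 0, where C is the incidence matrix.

Incidence matrix C (rows=places, cols=transitions):
        α    β    γ    δ
   P0  -1    0   -2    2
   P1   0    0    2   -2
   P2   0    0    0    4
   P3   1    0    0    0
   P4   0    3   -4    0
   P5   0   -1    0    0

Candidate y = [1, 1, 0, 1, 0, 0]; check y·C column-wise:
  col α: 1·-1 + 1·0 + 1·1 = 0
  col β: 1·0 + 1·0 + 1·0 + 0·3 + 0·-1 = 0
  col γ: 1·-2 + 1·2 + 1·0 + 0·-4 = 0
  col δ: 1·2 + 1·-2 + 0·4 + 1·0 = 0

y = (P0:1, P1:1, P2:0, P3:1, P4:0, P5:0)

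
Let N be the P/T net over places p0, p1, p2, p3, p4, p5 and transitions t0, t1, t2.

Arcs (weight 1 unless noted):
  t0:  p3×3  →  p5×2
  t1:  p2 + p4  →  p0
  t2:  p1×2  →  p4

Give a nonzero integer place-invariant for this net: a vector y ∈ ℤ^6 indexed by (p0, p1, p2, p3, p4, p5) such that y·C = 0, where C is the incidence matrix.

y = (p0:1, p1:0, p2:1, p3:0, p4:0, p5:0)

Incidence matrix C (rows=places, cols=transitions):
       t0   t1   t2
   p0   0    1    0
   p1   0    0   -2
   p2   0   -1    0
   p3  -3    0    0
   p4   0   -1    1
   p5   2    0    0

Candidate y = [1, 0, 1, 0, 0, 0]; check y·C column-wise:
  col t0: 1·0 + 1·0 + 0·-3 + 0·2 = 0
  col t1: 1·1 + 1·-1 + 0·-1 = 0
  col t2: 1·0 + 0·-2 + 1·0 + 0·1 = 0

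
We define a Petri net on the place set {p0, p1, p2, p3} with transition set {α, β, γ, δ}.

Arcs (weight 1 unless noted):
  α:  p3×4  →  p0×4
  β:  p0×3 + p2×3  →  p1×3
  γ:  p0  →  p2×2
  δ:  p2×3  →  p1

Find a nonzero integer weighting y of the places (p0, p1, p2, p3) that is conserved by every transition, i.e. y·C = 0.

Incidence matrix C (rows=places, cols=transitions):
        α    β    γ    δ
   p0   4   -3   -1    0
   p1   0    3    0    1
   p2   0   -3    2   -3
   p3  -4    0    0    0

Candidate y = [2, 3, 1, 2]; check y·C column-wise:
  col α: 2·4 + 3·0 + 1·0 + 2·-4 = 0
  col β: 2·-3 + 3·3 + 1·-3 + 2·0 = 0
  col γ: 2·-1 + 3·0 + 1·2 + 2·0 = 0
  col δ: 2·0 + 3·1 + 1·-3 + 2·0 = 0

y = (p0:2, p1:3, p2:1, p3:2)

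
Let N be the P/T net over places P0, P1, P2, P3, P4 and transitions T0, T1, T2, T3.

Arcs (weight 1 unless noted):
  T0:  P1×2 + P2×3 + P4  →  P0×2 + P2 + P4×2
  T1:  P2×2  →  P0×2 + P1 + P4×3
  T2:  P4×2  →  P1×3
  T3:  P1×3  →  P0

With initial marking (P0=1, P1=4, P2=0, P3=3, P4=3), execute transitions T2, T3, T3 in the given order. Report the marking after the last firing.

(P0=3, P1=1, P2=0, P3=3, P4=1)

step 1: fire T2:  (P0=1, P1=4, P2=0, P3=3, P4=3) → (P0=1, P1=7, P2=0, P3=3, P4=1)
step 2: fire T3:  (P0=1, P1=7, P2=0, P3=3, P4=1) → (P0=2, P1=4, P2=0, P3=3, P4=1)
step 3: fire T3:  (P0=2, P1=4, P2=0, P3=3, P4=1) → (P0=3, P1=1, P2=0, P3=3, P4=1)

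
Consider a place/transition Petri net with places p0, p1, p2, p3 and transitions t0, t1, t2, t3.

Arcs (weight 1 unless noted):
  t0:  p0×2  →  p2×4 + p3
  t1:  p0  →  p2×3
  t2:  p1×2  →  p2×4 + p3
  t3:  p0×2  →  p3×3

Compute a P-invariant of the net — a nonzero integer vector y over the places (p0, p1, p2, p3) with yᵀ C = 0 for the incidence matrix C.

Incidence matrix C (rows=places, cols=transitions):
       t0   t1   t2   t3
   p0  -2   -1    0   -2
   p1   0    0   -2    0
   p2   4    3    4    0
   p3   1    0    1    3

Candidate y = [3, 3, 1, 2]; check y·C column-wise:
  col t0: 3·-2 + 3·0 + 1·4 + 2·1 = 0
  col t1: 3·-1 + 3·0 + 1·3 + 2·0 = 0
  col t2: 3·0 + 3·-2 + 1·4 + 2·1 = 0
  col t3: 3·-2 + 3·0 + 1·0 + 2·3 = 0

y = (p0:3, p1:3, p2:1, p3:2)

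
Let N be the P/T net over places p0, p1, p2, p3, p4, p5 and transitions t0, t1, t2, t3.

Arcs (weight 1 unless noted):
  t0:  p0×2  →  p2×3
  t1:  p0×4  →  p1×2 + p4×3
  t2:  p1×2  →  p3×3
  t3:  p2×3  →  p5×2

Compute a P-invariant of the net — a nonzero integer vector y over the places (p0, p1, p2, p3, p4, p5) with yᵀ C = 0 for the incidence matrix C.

Incidence matrix C (rows=places, cols=transitions):
       t0   t1   t2   t3
   p0  -2   -4    0    0
   p1   0    2   -2    0
   p2   3    0    0   -3
   p3   0    0    3    0
   p4   0    3    0    0
   p5   0    0    0    2

Candidate y = [0, 3, 0, 2, -2, 0]; check y·C column-wise:
  col t0: 0·-2 + 3·0 + 0·3 + 2·0 + -2·0 = 0
  col t1: 0·-4 + 3·2 + 2·0 + -2·3 = 0
  col t2: 3·-2 + 2·3 + -2·0 = 0
  col t3: 3·0 + 0·-3 + 2·0 + -2·0 + 0·2 = 0

y = (p0:0, p1:3, p2:0, p3:2, p4:-2, p5:0)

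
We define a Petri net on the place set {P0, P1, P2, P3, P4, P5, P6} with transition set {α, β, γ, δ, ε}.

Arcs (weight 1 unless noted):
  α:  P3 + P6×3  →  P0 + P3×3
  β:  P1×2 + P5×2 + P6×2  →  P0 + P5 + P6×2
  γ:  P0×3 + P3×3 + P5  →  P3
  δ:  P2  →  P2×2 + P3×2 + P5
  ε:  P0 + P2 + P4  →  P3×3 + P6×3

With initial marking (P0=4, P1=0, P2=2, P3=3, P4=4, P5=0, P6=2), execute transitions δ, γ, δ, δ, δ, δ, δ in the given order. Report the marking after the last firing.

(P0=1, P1=0, P2=8, P3=13, P4=4, P5=5, P6=2)

step 1: fire δ:  (P0=4, P1=0, P2=2, P3=3, P4=4, P5=0, P6=2) → (P0=4, P1=0, P2=3, P3=5, P4=4, P5=1, P6=2)
step 2: fire γ:  (P0=4, P1=0, P2=3, P3=5, P4=4, P5=1, P6=2) → (P0=1, P1=0, P2=3, P3=3, P4=4, P5=0, P6=2)
step 3: fire δ:  (P0=1, P1=0, P2=3, P3=3, P4=4, P5=0, P6=2) → (P0=1, P1=0, P2=4, P3=5, P4=4, P5=1, P6=2)
step 4: fire δ:  (P0=1, P1=0, P2=4, P3=5, P4=4, P5=1, P6=2) → (P0=1, P1=0, P2=5, P3=7, P4=4, P5=2, P6=2)
step 5: fire δ:  (P0=1, P1=0, P2=5, P3=7, P4=4, P5=2, P6=2) → (P0=1, P1=0, P2=6, P3=9, P4=4, P5=3, P6=2)
step 6: fire δ:  (P0=1, P1=0, P2=6, P3=9, P4=4, P5=3, P6=2) → (P0=1, P1=0, P2=7, P3=11, P4=4, P5=4, P6=2)
step 7: fire δ:  (P0=1, P1=0, P2=7, P3=11, P4=4, P5=4, P6=2) → (P0=1, P1=0, P2=8, P3=13, P4=4, P5=5, P6=2)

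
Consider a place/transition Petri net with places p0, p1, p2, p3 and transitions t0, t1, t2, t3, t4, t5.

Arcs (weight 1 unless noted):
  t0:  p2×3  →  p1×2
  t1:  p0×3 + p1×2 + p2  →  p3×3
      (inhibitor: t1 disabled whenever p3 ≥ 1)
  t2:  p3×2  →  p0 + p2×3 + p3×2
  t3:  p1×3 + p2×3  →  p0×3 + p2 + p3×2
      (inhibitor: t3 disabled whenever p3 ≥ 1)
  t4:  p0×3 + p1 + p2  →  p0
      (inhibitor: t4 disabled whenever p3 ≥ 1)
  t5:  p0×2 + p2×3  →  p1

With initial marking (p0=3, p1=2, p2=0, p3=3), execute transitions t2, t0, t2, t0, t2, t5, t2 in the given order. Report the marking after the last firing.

step 1: fire t2:  (p0=3, p1=2, p2=0, p3=3) → (p0=4, p1=2, p2=3, p3=3)
step 2: fire t0:  (p0=4, p1=2, p2=3, p3=3) → (p0=4, p1=4, p2=0, p3=3)
step 3: fire t2:  (p0=4, p1=4, p2=0, p3=3) → (p0=5, p1=4, p2=3, p3=3)
step 4: fire t0:  (p0=5, p1=4, p2=3, p3=3) → (p0=5, p1=6, p2=0, p3=3)
step 5: fire t2:  (p0=5, p1=6, p2=0, p3=3) → (p0=6, p1=6, p2=3, p3=3)
step 6: fire t5:  (p0=6, p1=6, p2=3, p3=3) → (p0=4, p1=7, p2=0, p3=3)
step 7: fire t2:  (p0=4, p1=7, p2=0, p3=3) → (p0=5, p1=7, p2=3, p3=3)

(p0=5, p1=7, p2=3, p3=3)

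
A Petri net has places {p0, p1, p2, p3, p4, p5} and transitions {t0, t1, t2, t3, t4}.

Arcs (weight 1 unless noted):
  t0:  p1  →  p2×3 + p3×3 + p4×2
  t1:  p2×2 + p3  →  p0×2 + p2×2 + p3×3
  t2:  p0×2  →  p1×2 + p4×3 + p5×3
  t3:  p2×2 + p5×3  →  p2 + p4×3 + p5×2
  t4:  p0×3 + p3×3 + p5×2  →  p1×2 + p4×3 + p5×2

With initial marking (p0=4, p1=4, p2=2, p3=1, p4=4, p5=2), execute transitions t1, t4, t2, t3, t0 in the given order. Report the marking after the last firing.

step 1: fire t1:  (p0=4, p1=4, p2=2, p3=1, p4=4, p5=2) → (p0=6, p1=4, p2=2, p3=3, p4=4, p5=2)
step 2: fire t4:  (p0=6, p1=4, p2=2, p3=3, p4=4, p5=2) → (p0=3, p1=6, p2=2, p3=0, p4=7, p5=2)
step 3: fire t2:  (p0=3, p1=6, p2=2, p3=0, p4=7, p5=2) → (p0=1, p1=8, p2=2, p3=0, p4=10, p5=5)
step 4: fire t3:  (p0=1, p1=8, p2=2, p3=0, p4=10, p5=5) → (p0=1, p1=8, p2=1, p3=0, p4=13, p5=4)
step 5: fire t0:  (p0=1, p1=8, p2=1, p3=0, p4=13, p5=4) → (p0=1, p1=7, p2=4, p3=3, p4=15, p5=4)

(p0=1, p1=7, p2=4, p3=3, p4=15, p5=4)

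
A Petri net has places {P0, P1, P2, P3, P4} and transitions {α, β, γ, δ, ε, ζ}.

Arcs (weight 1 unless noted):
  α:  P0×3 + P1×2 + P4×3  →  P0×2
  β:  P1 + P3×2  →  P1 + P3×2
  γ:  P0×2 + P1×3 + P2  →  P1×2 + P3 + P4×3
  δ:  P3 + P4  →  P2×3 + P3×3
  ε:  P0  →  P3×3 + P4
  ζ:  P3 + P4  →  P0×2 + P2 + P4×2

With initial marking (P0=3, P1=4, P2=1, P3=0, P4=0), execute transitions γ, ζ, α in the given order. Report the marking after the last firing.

(P0=2, P1=1, P2=1, P3=0, P4=1)

step 1: fire γ:  (P0=3, P1=4, P2=1, P3=0, P4=0) → (P0=1, P1=3, P2=0, P3=1, P4=3)
step 2: fire ζ:  (P0=1, P1=3, P2=0, P3=1, P4=3) → (P0=3, P1=3, P2=1, P3=0, P4=4)
step 3: fire α:  (P0=3, P1=3, P2=1, P3=0, P4=4) → (P0=2, P1=1, P2=1, P3=0, P4=1)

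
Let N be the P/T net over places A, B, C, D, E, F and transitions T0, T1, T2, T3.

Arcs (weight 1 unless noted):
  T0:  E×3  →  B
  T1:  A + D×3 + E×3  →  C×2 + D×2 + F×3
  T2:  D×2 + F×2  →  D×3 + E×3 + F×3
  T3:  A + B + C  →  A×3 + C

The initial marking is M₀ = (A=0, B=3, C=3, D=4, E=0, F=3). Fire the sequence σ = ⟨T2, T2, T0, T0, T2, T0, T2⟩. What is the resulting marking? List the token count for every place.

(A=0, B=6, C=3, D=8, E=3, F=7)

step 1: fire T2:  (A=0, B=3, C=3, D=4, E=0, F=3) → (A=0, B=3, C=3, D=5, E=3, F=4)
step 2: fire T2:  (A=0, B=3, C=3, D=5, E=3, F=4) → (A=0, B=3, C=3, D=6, E=6, F=5)
step 3: fire T0:  (A=0, B=3, C=3, D=6, E=6, F=5) → (A=0, B=4, C=3, D=6, E=3, F=5)
step 4: fire T0:  (A=0, B=4, C=3, D=6, E=3, F=5) → (A=0, B=5, C=3, D=6, E=0, F=5)
step 5: fire T2:  (A=0, B=5, C=3, D=6, E=0, F=5) → (A=0, B=5, C=3, D=7, E=3, F=6)
step 6: fire T0:  (A=0, B=5, C=3, D=7, E=3, F=6) → (A=0, B=6, C=3, D=7, E=0, F=6)
step 7: fire T2:  (A=0, B=6, C=3, D=7, E=0, F=6) → (A=0, B=6, C=3, D=8, E=3, F=7)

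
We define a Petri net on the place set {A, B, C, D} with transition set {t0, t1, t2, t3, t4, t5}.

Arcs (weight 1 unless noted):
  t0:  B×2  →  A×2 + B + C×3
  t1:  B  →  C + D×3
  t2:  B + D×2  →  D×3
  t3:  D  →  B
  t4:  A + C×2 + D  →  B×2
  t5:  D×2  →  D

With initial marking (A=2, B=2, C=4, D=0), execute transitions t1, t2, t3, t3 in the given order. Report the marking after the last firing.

step 1: fire t1:  (A=2, B=2, C=4, D=0) → (A=2, B=1, C=5, D=3)
step 2: fire t2:  (A=2, B=1, C=5, D=3) → (A=2, B=0, C=5, D=4)
step 3: fire t3:  (A=2, B=0, C=5, D=4) → (A=2, B=1, C=5, D=3)
step 4: fire t3:  (A=2, B=1, C=5, D=3) → (A=2, B=2, C=5, D=2)

(A=2, B=2, C=5, D=2)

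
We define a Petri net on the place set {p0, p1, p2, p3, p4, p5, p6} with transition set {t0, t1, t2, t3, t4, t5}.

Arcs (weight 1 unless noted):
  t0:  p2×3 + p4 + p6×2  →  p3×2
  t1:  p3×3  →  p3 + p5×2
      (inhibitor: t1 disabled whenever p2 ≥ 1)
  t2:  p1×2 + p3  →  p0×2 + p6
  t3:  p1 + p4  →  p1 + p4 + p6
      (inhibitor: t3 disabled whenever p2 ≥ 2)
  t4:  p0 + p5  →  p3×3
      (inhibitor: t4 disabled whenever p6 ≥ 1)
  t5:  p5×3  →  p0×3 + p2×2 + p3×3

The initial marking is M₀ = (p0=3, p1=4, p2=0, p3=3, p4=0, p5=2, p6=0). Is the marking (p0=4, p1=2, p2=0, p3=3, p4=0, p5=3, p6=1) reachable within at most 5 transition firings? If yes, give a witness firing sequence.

YES — reachable via ⟨t1, t4, t2⟩ (3 firings)

step 1: fire t1:  (p0=3, p1=4, p2=0, p3=3, p4=0, p5=2, p6=0) → (p0=3, p1=4, p2=0, p3=1, p4=0, p5=4, p6=0)
step 2: fire t4:  (p0=3, p1=4, p2=0, p3=1, p4=0, p5=4, p6=0) → (p0=2, p1=4, p2=0, p3=4, p4=0, p5=3, p6=0)
step 3: fire t2:  (p0=2, p1=4, p2=0, p3=4, p4=0, p5=3, p6=0) → (p0=4, p1=2, p2=0, p3=3, p4=0, p5=3, p6=1)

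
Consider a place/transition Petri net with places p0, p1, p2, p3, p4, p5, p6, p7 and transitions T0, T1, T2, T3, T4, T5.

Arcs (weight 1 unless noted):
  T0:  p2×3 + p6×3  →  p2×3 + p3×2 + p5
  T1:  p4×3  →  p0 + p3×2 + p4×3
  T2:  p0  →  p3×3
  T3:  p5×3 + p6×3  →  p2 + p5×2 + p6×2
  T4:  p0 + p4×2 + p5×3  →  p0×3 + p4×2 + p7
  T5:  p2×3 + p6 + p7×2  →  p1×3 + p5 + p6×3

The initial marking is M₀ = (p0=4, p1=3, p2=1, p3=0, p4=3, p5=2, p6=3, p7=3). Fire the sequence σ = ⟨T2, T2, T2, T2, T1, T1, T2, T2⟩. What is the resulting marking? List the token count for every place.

step 1: fire T2:  (p0=4, p1=3, p2=1, p3=0, p4=3, p5=2, p6=3, p7=3) → (p0=3, p1=3, p2=1, p3=3, p4=3, p5=2, p6=3, p7=3)
step 2: fire T2:  (p0=3, p1=3, p2=1, p3=3, p4=3, p5=2, p6=3, p7=3) → (p0=2, p1=3, p2=1, p3=6, p4=3, p5=2, p6=3, p7=3)
step 3: fire T2:  (p0=2, p1=3, p2=1, p3=6, p4=3, p5=2, p6=3, p7=3) → (p0=1, p1=3, p2=1, p3=9, p4=3, p5=2, p6=3, p7=3)
step 4: fire T2:  (p0=1, p1=3, p2=1, p3=9, p4=3, p5=2, p6=3, p7=3) → (p0=0, p1=3, p2=1, p3=12, p4=3, p5=2, p6=3, p7=3)
step 5: fire T1:  (p0=0, p1=3, p2=1, p3=12, p4=3, p5=2, p6=3, p7=3) → (p0=1, p1=3, p2=1, p3=14, p4=3, p5=2, p6=3, p7=3)
step 6: fire T1:  (p0=1, p1=3, p2=1, p3=14, p4=3, p5=2, p6=3, p7=3) → (p0=2, p1=3, p2=1, p3=16, p4=3, p5=2, p6=3, p7=3)
step 7: fire T2:  (p0=2, p1=3, p2=1, p3=16, p4=3, p5=2, p6=3, p7=3) → (p0=1, p1=3, p2=1, p3=19, p4=3, p5=2, p6=3, p7=3)
step 8: fire T2:  (p0=1, p1=3, p2=1, p3=19, p4=3, p5=2, p6=3, p7=3) → (p0=0, p1=3, p2=1, p3=22, p4=3, p5=2, p6=3, p7=3)

(p0=0, p1=3, p2=1, p3=22, p4=3, p5=2, p6=3, p7=3)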